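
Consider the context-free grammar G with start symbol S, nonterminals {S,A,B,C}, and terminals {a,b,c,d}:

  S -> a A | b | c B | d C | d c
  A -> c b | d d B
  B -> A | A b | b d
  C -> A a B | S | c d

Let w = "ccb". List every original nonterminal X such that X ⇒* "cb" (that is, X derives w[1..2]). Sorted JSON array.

CNF form of G:
  S -> T0 B | T2 C | T2 T0 | T3 A | b
  A -> T0 T1 | T2 X4
  B -> A T1 | T0 T1 | T1 T2 | T2 X5
  C -> A X6 | T0 B | T0 T2 | T2 C | T2 T0 | T3 A | b
  T0 -> c
  T1 -> b
  T2 -> d
  T3 -> a
  X4 -> T2 B
  X5 -> T2 B
  X6 -> T3 B

Fill CYK table bottom-up, restricted to cells inside w[1..2]:
  [1..1]={T0}  "c"  orig:{}
  [2..2]={C,S,T1}  "b"  orig:{C,S}
  [1..2]={A,B}  "cb"

Original NTs in T[1,2] deriving "cb": ["A", "B"]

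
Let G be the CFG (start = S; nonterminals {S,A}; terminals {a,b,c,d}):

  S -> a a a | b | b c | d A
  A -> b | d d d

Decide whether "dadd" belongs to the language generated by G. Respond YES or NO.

Convert to CNF:
  S -> T0 A | T1 X5 | T2 T3 | b
  A -> T0 X4 | b
  T0 -> d
  T1 -> a
  T2 -> b
  T3 -> c
  X4 -> T0 T0
  X5 -> T1 T1

Fill CYK table bottom-up:
  T[0,0] 'd' = {T0}  orig:{}
  T[1,1] 'a' = {T1}  orig:{}
  T[2,2] 'd' = {T0}  orig:{}
  T[3,3] 'd' = {T0}  orig:{}
  T[0,1] 'da' = ∅
  T[1,2] 'ad' = ∅
  T[2,3] 'dd' = {X4}  orig:{}
  T[0,2] 'dad' = ∅
  T[1,3] 'add' = ∅
  T[0,3] 'dadd' = ∅

S ∉ T[0,3] ⇒ NO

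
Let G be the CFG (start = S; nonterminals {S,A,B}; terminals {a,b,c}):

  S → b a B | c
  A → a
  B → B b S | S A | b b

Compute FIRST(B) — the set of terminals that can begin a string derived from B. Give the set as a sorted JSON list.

FIRST sets, iterate to fixpoint:
round 1:
  A via A→a: +{a}
  B via B→b b: +{b}
  S via S→b a B: +{b}
  S via S→c: +{c}
  S: {b,c}  A: {a}  B: {b}
round 2:
  B via B→S A: +{c}
  S: {b,c}  A: {a}  B: {b,c}
round 3: done
  S: {b,c}  A: {a}  B: {b,c}

FIRST(B) = ["b", "c"]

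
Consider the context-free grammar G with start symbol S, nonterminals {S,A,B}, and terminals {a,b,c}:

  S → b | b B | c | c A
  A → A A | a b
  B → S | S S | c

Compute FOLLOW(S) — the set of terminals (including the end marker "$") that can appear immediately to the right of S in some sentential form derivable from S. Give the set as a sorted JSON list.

FIRST sets, iterate to fixpoint:
[1]
  A via A→a b: +{a}
  B via B→c: +{c}
  S via S→b: +{b}
  S via S→c: +{c}
  S: {b,c}  A: {a}  B: {c}
[2]
  B via B→S: +{b}
  S: {b,c}  A: {a}  B: {b,c}
[3] done
  S: {b,c}  A: {a}  B: {b,c}

Compute FOLLOW by fixpoint:
seed FOLLOW(S) with $
iter 1:
  A→A A: FOLLOW(A) ⊇ FIRST(A) = {a}; new: +{a}
  B→S S: FOLLOW(S) ⊇ FIRST(S) = {b,c}; new: +{b,c}
  S→b B: FOLLOW(B) ⊇ FOLLOW(S) ⊇ {$,b,c}; new: +{$,b,c}
  S→c A: FOLLOW(A) ⊇ FOLLOW(S) ⊇ {$,b,c}; new: +{$,b,c}
  FOLLOW(S)={$,b,c}  FOLLOW(A)={$,a,b,c}  FOLLOW(B)={$,b,c}
iter 2: done
  FOLLOW(S)={$,b,c}  FOLLOW(A)={$,a,b,c}  FOLLOW(B)={$,b,c}

FOLLOW(S) = ["$", "b", "c"]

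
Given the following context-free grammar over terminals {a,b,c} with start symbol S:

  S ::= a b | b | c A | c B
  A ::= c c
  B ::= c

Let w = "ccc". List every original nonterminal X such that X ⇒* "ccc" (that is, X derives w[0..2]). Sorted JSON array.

Convert to CNF:
  S -> T0 A | T0 B | T1 T2 | b
  A -> T0 T0
  B -> c
  T0 -> c
  T1 -> a
  T2 -> b

Fill CYK table bottom-up, restricted to cells inside w[0..2]:
  T[0,0] 'c' = {B,T0}  orig:{B}
  T[1,1] 'c' = {B,T0}  orig:{B}
  T[2,2] 'c' = {B,T0}  orig:{B}
  T[0,1] 'cc' = {A,S}
  T[1,2] 'cc' = {A,S}
  T[0,2] 'ccc' = {S}

Original NTs in T[0,2] deriving "ccc": ["S"]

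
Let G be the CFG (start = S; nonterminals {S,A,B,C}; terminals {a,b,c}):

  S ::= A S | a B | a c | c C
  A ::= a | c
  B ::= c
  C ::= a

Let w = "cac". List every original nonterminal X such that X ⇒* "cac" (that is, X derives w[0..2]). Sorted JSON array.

Convert to CNF:
  S -> A S | T0 B | T0 T1 | T1 C
  A -> a | c
  B -> c
  C -> a
  T0 -> a
  T1 -> c

CYK table (by increasing span), restricted to cells inside w[0..2]:
  [0..0]={A,B,T1}  "c"  orig:{A,B}
  [1..1]={A,C,T0}  "a"  orig:{A,C}
  [2..2]={A,B,T1}  "c"  orig:{A,B}
  [0..1]={S}  "ca"
  [1..2]={S}  "ac"
  [0..2]={S}  "cac"

Original NTs in T[0,2] deriving "cac": ["S"]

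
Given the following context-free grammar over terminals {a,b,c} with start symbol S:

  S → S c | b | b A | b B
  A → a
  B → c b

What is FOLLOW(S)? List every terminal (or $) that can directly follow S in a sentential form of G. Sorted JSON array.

Compute FIRST by fixpoint:
round 1:
  A via A→a: +{a}
  B via B→c b: +{c}
  S via S→b: +{b}
  FIRST(S)={b}  FIRST(A)={a}  FIRST(B)={c}
round 2: done
  FIRST(S)={b}  FIRST(A)={a}  FIRST(B)={c}

FOLLOW iteration:
FOLLOW(S) := {$}
pass 1:
  S→S c: FOLLOW(S) ⊇ FIRST(c) = {c}; new: +{c}
  S→b A: FOLLOW(A) ⊇ FOLLOW(S) ⊇ {$,c}; new: +{$,c}
  S→b B: FOLLOW(B) ⊇ FOLLOW(S) ⊇ {$,c}; new: +{$,c}
  FOLLOW(S)={$,c}  FOLLOW(A)={$,c}  FOLLOW(B)={$,c}
pass 2: done
  FOLLOW(S)={$,c}  FOLLOW(A)={$,c}  FOLLOW(B)={$,c}

FOLLOW(S) = ["$", "c"]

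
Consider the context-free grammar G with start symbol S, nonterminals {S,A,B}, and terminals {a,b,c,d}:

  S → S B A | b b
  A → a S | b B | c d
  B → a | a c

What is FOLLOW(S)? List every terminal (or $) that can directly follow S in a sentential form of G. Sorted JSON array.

Compute FIRST by fixpoint:
iter 1:
  A via A→a S: +{a}
  A via A→b B: +{b}
  A via A→c d: +{c}
  B via B→a: +{a}
  S via S→b b: +{b}
  S: {b}  A: {a,b,c}  B: {a}
iter 2: — fixpoint
  S: {b}  A: {a,b,c}  B: {a}

FOLLOW sets:
seed FOLLOW(S) with $
pass 1:
  S→S B A: FOLLOW(S) ⊇ FIRST(B) = {a}; new: +{a}
  S→S B A: FOLLOW(B) ⊇ FIRST(A) = {a,b,c}; new: +{a,b,c}
  S→S B A: FOLLOW(A) ⊇ FOLLOW(S) ⊇ {$,a}; new: +{$,a}
  FOLLOW(S)={$,a}  FOLLOW(A)={$,a}  FOLLOW(B)={a,b,c}
pass 2:
  A→b B: FOLLOW(B) ⊇ FOLLOW(A) ⊇ {$,a}; new: +{$}
  FOLLOW(S)={$,a}  FOLLOW(A)={$,a}  FOLLOW(B)={$,a,b,c}
pass 3: (no change)
  FOLLOW(S)={$,a}  FOLLOW(A)={$,a}  FOLLOW(B)={$,a,b,c}

FOLLOW(S) = ["$", "a"]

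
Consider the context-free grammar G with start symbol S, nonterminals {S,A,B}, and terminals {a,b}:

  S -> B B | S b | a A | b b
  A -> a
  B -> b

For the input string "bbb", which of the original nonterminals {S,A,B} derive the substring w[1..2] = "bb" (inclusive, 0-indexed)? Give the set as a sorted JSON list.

CNF form of G:
  S -> B B | S T0 | T0 T0 | T1 A
  A -> a
  B -> b
  T0 -> b
  T1 -> a

CYK table (by increasing span) (cells [i..j] with 1 ≤ i ≤ j ≤ 2 only):
  T[1,1] 'b' = {B,T0}  orig:{B}
  T[2,2] 'b' = {B,T0}  orig:{B}
  T[1,2] 'bb' = {S}

Original NTs in T[1,2] deriving "bb": ["S"]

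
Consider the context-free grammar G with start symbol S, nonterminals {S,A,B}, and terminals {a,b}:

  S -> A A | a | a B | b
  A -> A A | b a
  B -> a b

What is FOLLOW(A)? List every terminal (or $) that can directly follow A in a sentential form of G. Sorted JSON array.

Compute FIRST by fixpoint:
iter 1:
  A via A→b a: +{b}
  B via B→a b: +{a}
  S via S→A A: +{b}
  S via S→a: +{a}
  FIRST(S)={a,b}  FIRST(A)={b}  FIRST(B)={a}
iter 2: (no change)
  FIRST(S)={a,b}  FIRST(A)={b}  FIRST(B)={a}

FOLLOW iteration:
seed FOLLOW(S) with $
iter 1:
  A→A A: FOLLOW(A) ⊇ FIRST(A) = {b}; new: +{b}
  S→A A: FOLLOW(A) ⊇ FOLLOW(S) ⊇ {$}; new: +{$}
  S→a B: FOLLOW(B) ⊇ FOLLOW(S) ⊇ {$}; new: +{$}
  S: {$}  A: {$,b}  B: {$}
iter 2: — fixpoint
  S: {$}  A: {$,b}  B: {$}

FOLLOW(A) = ["$", "b"]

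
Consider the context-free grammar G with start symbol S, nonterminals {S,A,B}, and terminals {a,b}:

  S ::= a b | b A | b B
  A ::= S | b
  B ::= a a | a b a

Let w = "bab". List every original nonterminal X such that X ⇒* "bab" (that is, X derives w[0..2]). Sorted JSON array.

Convert to CNF:
  S -> T0 T1 | T1 A | T1 B
  A -> T0 T1 | T1 A | T1 B | b
  B -> T0 T0 | T0 X2
  T0 -> a
  T1 -> b
  X2 -> T1 T0

CYK table (by increasing span) — only the sub-triangle for w[0..2]:
  [0..0]={A,T1}  "b"  orig:{A}
  [1..1]={T0}  "a"  orig:{}
  [2..2]={A,T1}  "b"  orig:{A}
  [0..1]={X2}  "ba"  orig:{}
  [1..2]={A,S}  "ab"
  [0..2]={A,S}  "bab"

Original NTs in T[0,2] deriving "bab": ["A", "S"]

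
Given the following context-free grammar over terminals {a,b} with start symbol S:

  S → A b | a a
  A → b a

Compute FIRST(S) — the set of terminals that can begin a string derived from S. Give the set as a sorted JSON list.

FIRST sets, iterate to fixpoint:
iter 1:
  A via A→b a: +{b}
  S via S→A b: +{b}
  S via S→a a: +{a}
  S: {a,b}  A: {b}
iter 2: — fixpoint
  S: {a,b}  A: {b}

FIRST(S) = ["a", "b"]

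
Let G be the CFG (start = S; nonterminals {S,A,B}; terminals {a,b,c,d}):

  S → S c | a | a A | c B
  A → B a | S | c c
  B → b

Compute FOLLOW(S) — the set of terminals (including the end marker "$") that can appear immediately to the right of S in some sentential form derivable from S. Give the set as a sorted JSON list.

Compute FIRST by fixpoint:
[1]
  A via A→c c: +{c}
  B via B→b: +{b}
  S via S→a: +{a}
  S via S→c B: +{c}
  S: {a,c}  A: {c}  B: {b}
[2]
  A via A→B a: +{b}
  A via A→S: +{a}
  S: {a,c}  A: {a,b,c}  B: {b}
[3] (no change)
  S: {a,c}  A: {a,b,c}  B: {b}

FOLLOW sets:
FOLLOW(S) := {$}
pass 1:
  A→B a: FOLLOW(B) ⊇ FIRST(a) = {a}; new: +{a}
  S→S c: FOLLOW(S) ⊇ FIRST(c) = {c}; new: +{c}
  S→a A: FOLLOW(A) ⊇ FOLLOW(S) ⊇ {$,c}; new: +{$,c}
  S→c B: FOLLOW(B) ⊇ FOLLOW(S) ⊇ {$,c}; new: +{$,c}
  FOLLOW[S]={$,c}  FOLLOW[A]={$,c}  FOLLOW[B]={$,a,c}
pass 2: — fixpoint
  FOLLOW[S]={$,c}  FOLLOW[A]={$,c}  FOLLOW[B]={$,a,c}

FOLLOW(S) = ["$", "c"]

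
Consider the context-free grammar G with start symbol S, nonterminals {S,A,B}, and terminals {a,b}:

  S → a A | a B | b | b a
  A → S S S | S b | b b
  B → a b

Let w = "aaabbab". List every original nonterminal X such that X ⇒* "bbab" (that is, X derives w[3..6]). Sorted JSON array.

Convert to CNF:
  S -> T0 T1 | T1 A | T1 B | b
  A -> S T0 | S X2 | T0 T0
  B -> T1 T0
  T0 -> b
  T1 -> a
  X2 -> S S

CYK fill, restricted to cells inside w[3..6]:
  [3..3]={S,T0}  "b"  orig:{S}
  [4..4]={S,T0}  "b"  orig:{S}
  [5..5]={T1}  "a"  orig:{}
  [6..6]={S,T0}  "b"  orig:{S}
  [3..4]={A,X2}  "bb"  orig:{A}
  [4..5]={S}  "ba"
  [5..6]={B}  "ab"
  [3..5]={X2}  "bba"  orig:{}
  [4..6]={A,X2}  "bab"  orig:{A}
  [3..6]={A}  "bbab"

Original NTs in T[3,6] deriving "bbab": ["A"]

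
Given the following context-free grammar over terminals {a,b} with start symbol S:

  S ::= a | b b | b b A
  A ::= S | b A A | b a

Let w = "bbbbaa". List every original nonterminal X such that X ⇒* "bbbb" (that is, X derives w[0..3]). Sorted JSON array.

Convert to CNF:
  S -> T0 T0 | T0 X4 | a
  A -> T0 T0 | T0 T1 | T0 X2 | T0 X3 | a
  T0 -> b
  T1 -> a
  X2 -> A A
  X3 -> T0 A
  X4 -> T0 A

CYK table (by increasing span), restricted to cells inside w[0..3]:
  T[0,0] 'b' = {T0}  orig:{}
  T[1,1] 'b' = {T0}  orig:{}
  T[2,2] 'b' = {T0}  orig:{}
  T[3,3] 'b' = {T0}  orig:{}
  T[0,1] 'bb' = {A,S}
  T[1,2] 'bb' = {A,S}
  T[2,3] 'bb' = {A,S}
  T[0,2] 'bbb' = {X3,X4}  orig:{}
  T[1,3] 'bbb' = {X3,X4}  orig:{}
  T[0,3] 'bbbb' = {A,S,X2}  orig:{A,S}

Original NTs in T[0,3] deriving "bbbb": ["A", "S"]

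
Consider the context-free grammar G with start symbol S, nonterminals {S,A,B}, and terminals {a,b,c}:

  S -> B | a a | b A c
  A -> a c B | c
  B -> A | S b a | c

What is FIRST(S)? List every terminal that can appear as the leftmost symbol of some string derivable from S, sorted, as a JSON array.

FIRST iteration:
round 1:
  A via A→a c B: +{a}
  A via A→c: +{c}
  B via B→A: +{a,c}
  S via S→B: +{a,c}
  S via S→b A c: +{b}
  FIRST[S]={a,b,c}  FIRST[A]={a,c}  FIRST[B]={a,c}
round 2:
  B via B→S b a: +{b}
  FIRST[S]={a,b,c}  FIRST[A]={a,c}  FIRST[B]={a,b,c}
round 3: (no change)
  FIRST[S]={a,b,c}  FIRST[A]={a,c}  FIRST[B]={a,b,c}

FIRST(S) = ["a", "b", "c"]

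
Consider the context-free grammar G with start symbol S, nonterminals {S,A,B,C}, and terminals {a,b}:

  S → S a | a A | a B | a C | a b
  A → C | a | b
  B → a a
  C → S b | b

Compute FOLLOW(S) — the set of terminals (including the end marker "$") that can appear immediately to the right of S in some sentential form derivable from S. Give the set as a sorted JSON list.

FIRST sets, iterate to fixpoint:
pass 1:
  A via A→a: +{a}
  A via A→b: +{b}
  B via B→a a: +{a}
  C via C→b: +{b}
  S via S→a A: +{a}
  FIRST(S)={a}  FIRST(A)={a,b}  FIRST(B)={a}  FIRST(C)={b}
pass 2:
  C via C→S b: +{a}
  FIRST(S)={a}  FIRST(A)={a,b}  FIRST(B)={a}  FIRST(C)={a,b}
pass 3: — fixpoint
  FIRST(S)={a}  FIRST(A)={a,b}  FIRST(B)={a}  FIRST(C)={a,b}

FOLLOW sets:
FOLLOW(S) := {$}
[1]
  C→S b: FOLLOW(S) ⊇ FIRST(b) = {b}; new: +{b}
  S→S a: FOLLOW(S) ⊇ FIRST(a) = {a}; new: +{a}
  S→a A: FOLLOW(A) ⊇ FOLLOW(S) ⊇ {$,a,b}; new: +{$,a,b}
  S→a B: FOLLOW(B) ⊇ FOLLOW(S) ⊇ {$,a,b}; new: +{$,a,b}
  S→a C: FOLLOW(C) ⊇ FOLLOW(S) ⊇ {$,a,b}; new: +{$,a,b}
  FOLLOW(S)={$,a,b}  FOLLOW(A)={$,a,b}  FOLLOW(B)={$,a,b}  FOLLOW(C)={$,a,b}
[2] (no change)
  FOLLOW(S)={$,a,b}  FOLLOW(A)={$,a,b}  FOLLOW(B)={$,a,b}  FOLLOW(C)={$,a,b}

FOLLOW(S) = ["$", "a", "b"]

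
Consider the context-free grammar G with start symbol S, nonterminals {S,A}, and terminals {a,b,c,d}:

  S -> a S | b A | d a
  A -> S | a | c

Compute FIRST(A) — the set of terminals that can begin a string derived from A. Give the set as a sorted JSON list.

FIRST sets, iterate to fixpoint:
pass 1:
  A via A→a: +{a}
  A via A→c: +{c}
  S via S→a S: +{a}
  S via S→b A: +{b}
  S via S→d a: +{d}
  FIRST(S)={a,b,d}  FIRST(A)={a,c}
pass 2:
  A via A→S: +{b,d}
  FIRST(S)={a,b,d}  FIRST(A)={a,b,c,d}
pass 3: done
  FIRST(S)={a,b,d}  FIRST(A)={a,b,c,d}

FIRST(A) = ["a", "b", "c", "d"]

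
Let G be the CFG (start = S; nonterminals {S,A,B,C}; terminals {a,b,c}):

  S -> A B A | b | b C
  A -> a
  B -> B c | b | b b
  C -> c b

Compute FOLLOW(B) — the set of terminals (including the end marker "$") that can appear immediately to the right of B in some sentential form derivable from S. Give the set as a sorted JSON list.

FIRST iteration:
pass 1:
  A via A→a: +{a}
  B via B→b: +{b}
  C via C→c b: +{c}
  S via S→A B A: +{a}
  S via S→b: +{b}
  FIRST(S)={a,b}  FIRST(A)={a}  FIRST(B)={b}  FIRST(C)={c}
pass 2: done
  FIRST(S)={a,b}  FIRST(A)={a}  FIRST(B)={b}  FIRST(C)={c}

Compute FOLLOW by fixpoint:
seed FOLLOW(S) with $
round 1:
  B→B c: FOLLOW(B) ⊇ FIRST(c) = {c}; new: +{c}
  S→A B A: FOLLOW(A) ⊇ FIRST(B) = {b}; new: +{b}
  S→A B A: FOLLOW(B) ⊇ FIRST(A) = {a}; new: +{a}
  S→A B A: FOLLOW(A) ⊇ FOLLOW(S) ⊇ {$}; new: +{$}
  S→b C: FOLLOW(C) ⊇ FOLLOW(S) ⊇ {$}; new: +{$}
  S: {$}  A: {$,b}  B: {a,c}  C: {$}
round 2: — fixpoint
  S: {$}  A: {$,b}  B: {a,c}  C: {$}

FOLLOW(B) = ["a", "c"]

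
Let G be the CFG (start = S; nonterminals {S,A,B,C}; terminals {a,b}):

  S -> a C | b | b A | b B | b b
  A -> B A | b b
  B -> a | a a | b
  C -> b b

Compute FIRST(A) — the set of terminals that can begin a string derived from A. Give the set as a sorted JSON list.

FIRST iteration:
iter 1:
  A via A→b b: +{b}
  B via B→a: +{a}
  B via B→b: +{b}
  C via C→b b: +{b}
  S via S→a C: +{a}
  S via S→b: +{b}
  S: {a,b}  A: {b}  B: {a,b}  C: {b}
iter 2:
  A via A→B A: +{a}
  S: {a,b}  A: {a,b}  B: {a,b}  C: {b}
iter 3: done
  S: {a,b}  A: {a,b}  B: {a,b}  C: {b}

FIRST(A) = ["a", "b"]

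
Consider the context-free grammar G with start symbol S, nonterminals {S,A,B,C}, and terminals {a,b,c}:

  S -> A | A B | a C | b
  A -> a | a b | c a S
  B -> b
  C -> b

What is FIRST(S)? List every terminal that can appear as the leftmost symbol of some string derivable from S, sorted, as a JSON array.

FIRST iteration:
round 1:
  A via A→a: +{a}
  A via A→c a S: +{c}
  B via B→b: +{b}
  C via C→b: +{b}
  S via S→A: +{a,c}
  S via S→b: +{b}
  FIRST[S]={a,b,c}  FIRST[A]={a,c}  FIRST[B]={b}  FIRST[C]={b}
round 2: (stable)
  FIRST[S]={a,b,c}  FIRST[A]={a,c}  FIRST[B]={b}  FIRST[C]={b}

FIRST(S) = ["a", "b", "c"]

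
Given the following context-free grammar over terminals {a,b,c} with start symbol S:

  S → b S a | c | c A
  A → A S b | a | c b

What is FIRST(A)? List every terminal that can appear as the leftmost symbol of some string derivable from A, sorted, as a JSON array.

FIRST sets, iterate to fixpoint:
[1]
  A via A→a: +{a}
  A via A→c b: +{c}
  S via S→b S a: +{b}
  S via S→c: +{c}
  S: {b,c}  A: {a,c}
[2] (stable)
  S: {b,c}  A: {a,c}

FIRST(A) = ["a", "c"]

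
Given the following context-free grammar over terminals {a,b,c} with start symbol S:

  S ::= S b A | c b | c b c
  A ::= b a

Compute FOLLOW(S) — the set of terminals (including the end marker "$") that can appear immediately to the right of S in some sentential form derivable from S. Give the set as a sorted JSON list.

FIRST sets, iterate to fixpoint:
[1]
  A via A→b a: +{b}
  S via S→c b: +{c}
  S: {c}  A: {b}
[2] done
  S: {c}  A: {b}

Compute FOLLOW by fixpoint:
seed FOLLOW(S) with $
iter 1:
  S→S b A: FOLLOW(S) ⊇ FIRST(b) = {b}; new: +{b}
  S→S b A: FOLLOW(A) ⊇ FOLLOW(S) ⊇ {$,b}; new: +{$,b}
  FOLLOW(S)={$,b}  FOLLOW(A)={$,b}
iter 2: (no change)
  FOLLOW(S)={$,b}  FOLLOW(A)={$,b}

FOLLOW(S) = ["$", "b"]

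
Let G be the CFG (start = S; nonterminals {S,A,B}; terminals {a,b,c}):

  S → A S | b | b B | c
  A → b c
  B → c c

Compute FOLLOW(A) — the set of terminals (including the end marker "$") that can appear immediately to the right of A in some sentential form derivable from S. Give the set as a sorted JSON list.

Compute FIRST by fixpoint:
round 1:
  A via A→b c: +{b}
  B via B→c c: +{c}
  S via S→A S: +{b}
  S via S→c: +{c}
  FIRST(S)={b,c}  FIRST(A)={b}  FIRST(B)={c}
round 2: (stable)
  FIRST(S)={b,c}  FIRST(A)={b}  FIRST(B)={c}

FOLLOW iteration:
initialize: $ ∈ FOLLOW(S)
iter 1:
  S→A S: FOLLOW(A) ⊇ FIRST(S) = {b,c}; new: +{b,c}
  S→b B: FOLLOW(B) ⊇ FOLLOW(S) ⊇ {$}; new: +{$}
  FOLLOW[S]={$}  FOLLOW[A]={b,c}  FOLLOW[B]={$}
iter 2: — fixpoint
  FOLLOW[S]={$}  FOLLOW[A]={b,c}  FOLLOW[B]={$}

FOLLOW(A) = ["b", "c"]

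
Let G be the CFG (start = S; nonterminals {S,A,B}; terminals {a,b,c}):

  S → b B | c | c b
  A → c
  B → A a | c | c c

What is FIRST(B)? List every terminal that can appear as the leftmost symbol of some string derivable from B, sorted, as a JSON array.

Compute FIRST by fixpoint:
pass 1:
  A via A→c: +{c}
  B via B→A a: +{c}
  S via S→b B: +{b}
  S via S→c: +{c}
  FIRST[S]={b,c}  FIRST[A]={c}  FIRST[B]={c}
pass 2: (stable)
  FIRST[S]={b,c}  FIRST[A]={c}  FIRST[B]={c}

FIRST(B) = ["c"]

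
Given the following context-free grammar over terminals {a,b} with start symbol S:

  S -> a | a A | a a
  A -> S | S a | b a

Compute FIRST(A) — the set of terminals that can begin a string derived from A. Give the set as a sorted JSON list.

FIRST sets, iterate to fixpoint:
pass 1:
  A via A→b a: +{b}
  S via S→a: +{a}
  S: {a}  A: {b}
pass 2:
  A via A→S: +{a}
  S: {a}  A: {a,b}
pass 3: (stable)
  S: {a}  A: {a,b}

FIRST(A) = ["a", "b"]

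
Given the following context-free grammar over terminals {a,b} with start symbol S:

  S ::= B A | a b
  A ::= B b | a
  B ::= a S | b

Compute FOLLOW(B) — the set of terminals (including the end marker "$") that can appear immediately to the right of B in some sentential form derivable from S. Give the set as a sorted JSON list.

FIRST iteration:
pass 1:
  A via A→a: +{a}
  B via B→a S: +{a}
  B via B→b: +{b}
  S via S→B A: +{a,b}
  S: {a,b}  A: {a}  B: {a,b}
pass 2:
  A via A→B b: +{b}
  S: {a,b}  A: {a,b}  B: {a,b}
pass 3: done
  S: {a,b}  A: {a,b}  B: {a,b}

FOLLOW iteration:
FOLLOW(S) := {$}
iter 1:
  A→B b: FOLLOW(B) ⊇ FIRST(b) = {b}; new: +{b}
  B→a S: FOLLOW(S) ⊇ FOLLOW(B) ⊇ {b}; new: +{b}
  S→B A: FOLLOW(B) ⊇ FIRST(A) = {a,b}; new: +{a}
  S→B A: FOLLOW(A) ⊇ FOLLOW(S) ⊇ {$,b}; new: +{$,b}
  S: {$,b}  A: {$,b}  B: {a,b}
iter 2:
  B→a S: FOLLOW(S) ⊇ FOLLOW(B) ⊇ {a,b}; new: +{a}
  S→B A: FOLLOW(A) ⊇ FOLLOW(S) ⊇ {$,a,b}; new: +{a}
  S: {$,a,b}  A: {$,a,b}  B: {a,b}
iter 3: (no change)
  S: {$,a,b}  A: {$,a,b}  B: {a,b}

FOLLOW(B) = ["a", "b"]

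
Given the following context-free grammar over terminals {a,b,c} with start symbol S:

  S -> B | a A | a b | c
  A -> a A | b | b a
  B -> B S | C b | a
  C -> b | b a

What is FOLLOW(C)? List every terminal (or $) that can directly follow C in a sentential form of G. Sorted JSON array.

FIRST iteration:
round 1:
  A via A→a A: +{a}
  A via A→b: +{b}
  B via B→a: +{a}
  C via C→b: +{b}
  S via S→B: +{a}
  S via S→c: +{c}
  FIRST(S)={a,c}  FIRST(A)={a,b}  FIRST(B)={a}  FIRST(C)={b}
round 2:
  B via B→C b: +{b}
  S via S→B: +{b}
  FIRST(S)={a,b,c}  FIRST(A)={a,b}  FIRST(B)={a,b}  FIRST(C)={b}
round 3: (stable)
  FIRST(S)={a,b,c}  FIRST(A)={a,b}  FIRST(B)={a,b}  FIRST(C)={b}

FOLLOW sets:
FOLLOW(S) := {$}
round 1:
  B→B S: FOLLOW(B) ⊇ FIRST(S) = {a,b,c}; new: +{a,b,c}
  B→B S: FOLLOW(S) ⊇ FOLLOW(B) ⊇ {a,b,c}; new: +{a,b,c}
  B→C b: FOLLOW(C) ⊇ FIRST(b) = {b}; new: +{b}
  S→B: FOLLOW(B) ⊇ FOLLOW(S) ⊇ {$,a,b,c}; new: +{$}
  S→a A: FOLLOW(A) ⊇ FOLLOW(S) ⊇ {$,a,b,c}; new: +{$,a,b,c}
  S: {$,a,b,c}  A: {$,a,b,c}  B: {$,a,b,c}  C: {b}
round 2: done
  S: {$,a,b,c}  A: {$,a,b,c}  B: {$,a,b,c}  C: {b}

FOLLOW(C) = ["b"]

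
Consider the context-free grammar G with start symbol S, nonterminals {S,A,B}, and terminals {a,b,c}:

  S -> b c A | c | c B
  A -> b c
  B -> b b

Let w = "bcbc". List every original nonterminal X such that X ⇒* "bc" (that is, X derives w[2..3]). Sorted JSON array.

Convert to CNF:
  S -> T0 X2 | T1 B | c
  A -> T0 T1
  B -> T0 T0
  T0 -> b
  T1 -> c
  X2 -> T1 A

CYK fill — only the sub-triangle for w[2..3]:
  T[2,2] 'b' = {T0}  orig:{}
  T[3,3] 'c' = {S,T1}  orig:{S}
  T[2,3] 'bc' = {A}

Original NTs in T[2,3] deriving "bc": ["A"]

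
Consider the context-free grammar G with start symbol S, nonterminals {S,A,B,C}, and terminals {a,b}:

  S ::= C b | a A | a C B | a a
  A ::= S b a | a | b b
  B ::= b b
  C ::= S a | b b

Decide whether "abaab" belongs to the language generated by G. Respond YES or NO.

Convert to CNF:
  S -> C T0 | T1 A | T1 T1 | T1 X3
  A -> S X2 | T0 T0 | a
  B -> T0 T0
  C -> S T1 | T0 T0
  T0 -> b
  T1 -> a
  X2 -> T0 T1
  X3 -> C B

Fill CYK table bottom-up:
  cell(0,0) a: {A,T1}  orig:{A}
  cell(1,1) b: {T0}  orig:{}
  cell(2,2) a: {A,T1}  orig:{A}
  cell(3,3) a: {A,T1}  orig:{A}
  cell(4,4) b: {T0}  orig:{}
  cell(0,1) ab: ∅
  cell(1,2) ba: {X2}  orig:{}
  cell(2,3) aa: {S}
  cell(3,4) ab: ∅
  cell(0,2) aba: ∅
  cell(1,3) baa: ∅
  cell(2,4) aab: ∅
  cell(0,3) abaa: ∅
  cell(1,4) baab: ∅
  cell(0,4) abaab: ∅

S ∉ T[0,4] ⇒ NO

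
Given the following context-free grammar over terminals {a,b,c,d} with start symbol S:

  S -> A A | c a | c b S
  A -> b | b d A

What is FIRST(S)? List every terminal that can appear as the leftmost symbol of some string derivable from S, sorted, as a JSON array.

FIRST iteration:
[1]
  A via A→b: +{b}
  S via S→A A: +{b}
  S via S→c a: +{c}
  FIRST(S)={b,c}  FIRST(A)={b}
[2] — fixpoint
  FIRST(S)={b,c}  FIRST(A)={b}

FIRST(S) = ["b", "c"]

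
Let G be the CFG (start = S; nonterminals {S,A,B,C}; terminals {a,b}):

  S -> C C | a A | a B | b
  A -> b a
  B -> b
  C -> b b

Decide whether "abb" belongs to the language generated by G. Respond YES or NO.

CNF form of G:
  S -> C C | T1 A | T1 B | b
  A -> T0 T1
  B -> b
  C -> T0 T0
  T0 -> b
  T1 -> a

Fill CYK table bottom-up:
  T[0,0] 'a' = {T1}  orig:{}
  T[1,1] 'b' = {B,S,T0}  orig:{B,S}
  T[2,2] 'b' = {B,S,T0}  orig:{B,S}
  T[0,1] 'ab' = {S}
  T[1,2] 'bb' = {C}
  T[0,2] 'abb' = ∅

S ∉ T[0,2] ⇒ NO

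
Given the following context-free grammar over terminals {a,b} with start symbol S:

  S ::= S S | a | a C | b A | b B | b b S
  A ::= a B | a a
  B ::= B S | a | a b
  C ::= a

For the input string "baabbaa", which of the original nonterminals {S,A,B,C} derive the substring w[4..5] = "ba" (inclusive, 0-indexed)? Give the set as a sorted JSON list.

Convert to CNF:
  S -> S S | T0 C | T1 A | T1 B | T1 X2 | a
  A -> T0 B | T0 T0
  B -> B S | T0 T1 | a
  C -> a
  T0 -> a
  T1 -> b
  X2 -> T1 S

CYK fill — only the sub-triangle for w[4..5]:
  cell(4,4) b: {T1}  orig:{}
  cell(5,5) a: {B,C,S,T0}  orig:{B,C,S}
  cell(4,5) ba: {S,X2}  orig:{S}

Original NTs in T[4,5] deriving "ba": ["S"]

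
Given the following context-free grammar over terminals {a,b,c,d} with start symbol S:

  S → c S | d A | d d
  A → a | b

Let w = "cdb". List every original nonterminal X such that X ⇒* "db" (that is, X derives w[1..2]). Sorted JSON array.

Convert to CNF:
  S -> T0 S | T1 A | T1 T1
  A -> a | b
  T0 -> c
  T1 -> d

CYK table (by increasing span) — only the sub-triangle for w[1..2]:
  [1..1]={T1}  "d"  orig:{}
  [2..2]={A}  "b"
  [1..2]={S}  "db"

Original NTs in T[1,2] deriving "db": ["S"]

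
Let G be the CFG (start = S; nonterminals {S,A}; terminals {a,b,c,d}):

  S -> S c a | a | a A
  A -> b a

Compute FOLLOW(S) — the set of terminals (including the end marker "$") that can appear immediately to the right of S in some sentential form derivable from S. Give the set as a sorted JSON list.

FIRST iteration:
pass 1:
  A via A→b a: +{b}
  S via S→a: +{a}
  FIRST(S)={a}  FIRST(A)={b}
pass 2: done
  FIRST(S)={a}  FIRST(A)={b}

FOLLOW iteration:
seed FOLLOW(S) with $
pass 1:
  S→S c a: FOLLOW(S) ⊇ FIRST(c) = {c}; new: +{c}
  S→a A: FOLLOW(A) ⊇ FOLLOW(S) ⊇ {$,c}; new: +{$,c}
  S: {$,c}  A: {$,c}
pass 2: (no change)
  S: {$,c}  A: {$,c}

FOLLOW(S) = ["$", "c"]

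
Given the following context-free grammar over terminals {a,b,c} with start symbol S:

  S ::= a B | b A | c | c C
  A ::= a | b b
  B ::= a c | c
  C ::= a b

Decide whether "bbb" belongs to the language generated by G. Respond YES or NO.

CNF form of G:
  S -> T0 A | T1 B | T2 C | c
  A -> T0 T0 | a
  B -> T1 T2 | c
  C -> T1 T0
  T0 -> b
  T1 -> a
  T2 -> c

CYK fill:
  cell(0,0) b: {T0}  orig:{}
  cell(1,1) b: {T0}  orig:{}
  cell(2,2) b: {T0}  orig:{}
  cell(0,1) bb: {A}
  cell(1,2) bb: {A}
  cell(0,2) bbb: {S}

S ∈ T[0,2] ⇒ YES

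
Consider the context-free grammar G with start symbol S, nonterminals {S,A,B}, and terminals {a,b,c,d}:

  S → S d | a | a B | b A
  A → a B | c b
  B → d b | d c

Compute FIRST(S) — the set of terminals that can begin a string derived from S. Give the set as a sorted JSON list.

FIRST iteration:
pass 1:
  A via A→a B: +{a}
  A via A→c b: +{c}
  B via B→d b: +{d}
  S via S→a: +{a}
  S via S→b A: +{b}
  FIRST[S]={a,b}  FIRST[A]={a,c}  FIRST[B]={d}
pass 2: — fixpoint
  FIRST[S]={a,b}  FIRST[A]={a,c}  FIRST[B]={d}

FIRST(S) = ["a", "b"]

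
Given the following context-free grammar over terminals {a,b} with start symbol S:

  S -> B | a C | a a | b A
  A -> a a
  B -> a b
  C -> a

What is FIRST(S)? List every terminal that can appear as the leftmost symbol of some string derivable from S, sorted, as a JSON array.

FIRST iteration:
[1]
  A via A→a a: +{a}
  B via B→a b: +{a}
  C via C→a: +{a}
  S via S→B: +{a}
  S via S→b A: +{b}
  FIRST(S)={a,b}  FIRST(A)={a}  FIRST(B)={a}  FIRST(C)={a}
[2] — fixpoint
  FIRST(S)={a,b}  FIRST(A)={a}  FIRST(B)={a}  FIRST(C)={a}

FIRST(S) = ["a", "b"]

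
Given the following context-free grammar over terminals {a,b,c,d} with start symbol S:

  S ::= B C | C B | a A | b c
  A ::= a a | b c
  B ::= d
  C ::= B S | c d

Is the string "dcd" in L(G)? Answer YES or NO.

CNF form of G:
  S -> B C | C B | T0 A | T1 T2
  A -> T0 T0 | T1 T2
  B -> d
  C -> B S | T2 T3
  T0 -> a
  T1 -> b
  T2 -> c
  T3 -> d

Fill CYK table bottom-up:
  T[0,0] 'd' = {B,T3}  orig:{B}
  T[1,1] 'c' = {T2}  orig:{}
  T[2,2] 'd' = {B,T3}  orig:{B}
  T[0,1] 'dc' = ∅
  T[1,2] 'cd' = {C}
  T[0,2] 'dcd' = {S}

S ∈ T[0,2] ⇒ YES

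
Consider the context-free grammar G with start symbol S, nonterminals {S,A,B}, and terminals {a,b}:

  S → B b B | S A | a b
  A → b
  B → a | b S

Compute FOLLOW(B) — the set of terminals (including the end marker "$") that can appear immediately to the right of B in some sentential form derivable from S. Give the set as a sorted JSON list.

FIRST sets, iterate to fixpoint:
[1]
  A via A→b: +{b}
  B via B→a: +{a}
  B via B→b S: +{b}
  S via S→B b B: +{a,b}
  FIRST(S)={a,b}  FIRST(A)={b}  FIRST(B)={a,b}
[2] — fixpoint
  FIRST(S)={a,b}  FIRST(A)={b}  FIRST(B)={a,b}

Compute FOLLOW by fixpoint:
seed FOLLOW(S) with $
iter 1:
  S→B b B: FOLLOW(B) ⊇ FIRST(b) = {b}; new: +{b}
  S→B b B: FOLLOW(B) ⊇ FOLLOW(S) ⊇ {$}; new: +{$}
  S→S A: FOLLOW(S) ⊇ FIRST(A) = {b}; new: +{b}
  S→S A: FOLLOW(A) ⊇ FOLLOW(S) ⊇ {$,b}; new: +{$,b}
  FOLLOW(S)={$,b}  FOLLOW(A)={$,b}  FOLLOW(B)={$,b}
iter 2: — fixpoint
  FOLLOW(S)={$,b}  FOLLOW(A)={$,b}  FOLLOW(B)={$,b}

FOLLOW(B) = ["$", "b"]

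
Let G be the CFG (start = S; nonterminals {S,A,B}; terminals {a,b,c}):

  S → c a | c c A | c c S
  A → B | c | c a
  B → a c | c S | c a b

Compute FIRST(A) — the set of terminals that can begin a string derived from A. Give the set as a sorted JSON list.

FIRST sets, iterate to fixpoint:
[1]
  A via A→c: +{c}
  B via B→a c: +{a}
  B via B→c S: +{c}
  S via S→c a: +{c}
  FIRST[S]={c}  FIRST[A]={c}  FIRST[B]={a,c}
[2]
  A via A→B: +{a}
  FIRST[S]={c}  FIRST[A]={a,c}  FIRST[B]={a,c}
[3] — fixpoint
  FIRST[S]={c}  FIRST[A]={a,c}  FIRST[B]={a,c}

FIRST(A) = ["a", "c"]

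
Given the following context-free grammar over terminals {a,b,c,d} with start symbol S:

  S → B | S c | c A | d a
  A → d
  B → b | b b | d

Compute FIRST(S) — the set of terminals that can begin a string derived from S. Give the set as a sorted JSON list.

FIRST sets, iterate to fixpoint:
iter 1:
  A via A→d: +{d}
  B via B→b: +{b}
  B via B→d: +{d}
  S via S→B: +{b,d}
  S via S→c A: +{c}
  S: {b,c,d}  A: {d}  B: {b,d}
iter 2: done
  S: {b,c,d}  A: {d}  B: {b,d}

FIRST(S) = ["b", "c", "d"]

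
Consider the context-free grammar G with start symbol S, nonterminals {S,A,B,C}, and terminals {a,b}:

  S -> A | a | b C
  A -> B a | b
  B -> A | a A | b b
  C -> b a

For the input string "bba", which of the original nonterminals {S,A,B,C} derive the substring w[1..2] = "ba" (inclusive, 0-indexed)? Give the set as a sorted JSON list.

CNF form of G:
  S -> B T0 | T1 C | a | b
  A -> B T0 | b
  B -> B T0 | T0 A | T1 T1 | b
  C -> T1 T0
  T0 -> a
  T1 -> b

CYK fill, restricted to cells inside w[1..2]:
  [1..1]={A,B,S,T1}  "b"  orig:{A,B,S}
  [2..2]={S,T0}  "a"  orig:{S}
  [1..2]={A,B,C,S}  "ba"

Original NTs in T[1,2] deriving "ba": ["A", "B", "C", "S"]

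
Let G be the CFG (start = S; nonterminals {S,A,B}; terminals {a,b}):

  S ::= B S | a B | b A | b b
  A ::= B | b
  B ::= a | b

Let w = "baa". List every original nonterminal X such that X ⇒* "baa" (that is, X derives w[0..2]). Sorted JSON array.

CNF form of G:
  S -> B S | T0 B | T1 A | T1 T1
  A -> a | b
  B -> a | b
  T0 -> a
  T1 -> b

CYK fill, restricted to cells inside w[0..2]:
  T[0,0] 'b' = {A,B,T1}  orig:{A,B}
  T[1,1] 'a' = {A,B,T0}  orig:{A,B}
  T[2,2] 'a' = {A,B,T0}  orig:{A,B}
  T[0,1] 'ba' = {S}
  T[1,2] 'aa' = {S}
  T[0,2] 'baa' = {S}

Original NTs in T[0,2] deriving "baa": ["S"]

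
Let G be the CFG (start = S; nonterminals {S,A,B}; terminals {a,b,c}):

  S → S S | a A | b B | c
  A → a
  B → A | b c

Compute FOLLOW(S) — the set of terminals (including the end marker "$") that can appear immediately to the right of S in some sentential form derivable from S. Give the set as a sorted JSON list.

Compute FIRST by fixpoint:
[1]
  A via A→a: +{a}
  B via B→A: +{a}
  B via B→b c: +{b}
  S via S→a A: +{a}
  S via S→b B: +{b}
  S via S→c: +{c}
  FIRST[S]={a,b,c}  FIRST[A]={a}  FIRST[B]={a,b}
[2] — fixpoint
  FIRST[S]={a,b,c}  FIRST[A]={a}  FIRST[B]={a,b}

Compute FOLLOW by fixpoint:
initialize: $ ∈ FOLLOW(S)
iter 1:
  S→S S: FOLLOW(S) ⊇ FIRST(S) = {a,b,c}; new: +{a,b,c}
  S→a A: FOLLOW(A) ⊇ FOLLOW(S) ⊇ {$,a,b,c}; new: +{$,a,b,c}
  S→b B: FOLLOW(B) ⊇ FOLLOW(S) ⊇ {$,a,b,c}; new: +{$,a,b,c}
  FOLLOW[S]={$,a,b,c}  FOLLOW[A]={$,a,b,c}  FOLLOW[B]={$,a,b,c}
iter 2: (stable)
  FOLLOW[S]={$,a,b,c}  FOLLOW[A]={$,a,b,c}  FOLLOW[B]={$,a,b,c}

FOLLOW(S) = ["$", "a", "b", "c"]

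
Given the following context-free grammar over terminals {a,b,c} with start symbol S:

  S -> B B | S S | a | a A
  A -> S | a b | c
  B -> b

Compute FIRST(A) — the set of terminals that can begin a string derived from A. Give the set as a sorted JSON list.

FIRST sets, iterate to fixpoint:
[1]
  A via A→a b: +{a}
  A via A→c: +{c}
  B via B→b: +{b}
  S via S→B B: +{b}
  S via S→a: +{a}
  FIRST(S)={a,b}  FIRST(A)={a,c}  FIRST(B)={b}
[2]
  A via A→S: +{b}
  FIRST(S)={a,b}  FIRST(A)={a,b,c}  FIRST(B)={b}
[3] — fixpoint
  FIRST(S)={a,b}  FIRST(A)={a,b,c}  FIRST(B)={b}

FIRST(A) = ["a", "b", "c"]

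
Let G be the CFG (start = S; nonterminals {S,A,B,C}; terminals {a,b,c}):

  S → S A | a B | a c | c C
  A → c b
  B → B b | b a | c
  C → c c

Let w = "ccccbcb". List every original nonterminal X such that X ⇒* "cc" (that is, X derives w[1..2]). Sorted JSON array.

Convert to CNF:
  S -> S A | T0 C | T2 B | T2 T0
  A -> T0 T1
  B -> B T1 | T1 T2 | c
  C -> T0 T0
  T0 -> c
  T1 -> b
  T2 -> a

Fill CYK table bottom-up, restricted to cells inside w[1..2]:
  cell(1,1) c: {B,T0}  orig:{B}
  cell(2,2) c: {B,T0}  orig:{B}
  cell(1,2) cc: {C}

Original NTs in T[1,2] deriving "cc": ["C"]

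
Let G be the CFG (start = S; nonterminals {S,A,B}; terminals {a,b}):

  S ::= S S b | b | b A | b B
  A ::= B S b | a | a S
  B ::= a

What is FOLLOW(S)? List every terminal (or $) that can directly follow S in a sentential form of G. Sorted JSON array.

FIRST sets, iterate to fixpoint:
[1]
  A via A→a: +{a}
  B via B→a: +{a}
  S via S→b: +{b}
  FIRST[S]={b}  FIRST[A]={a}  FIRST[B]={a}
[2] — fixpoint
  FIRST[S]={b}  FIRST[A]={a}  FIRST[B]={a}

FOLLOW sets:
initialize: $ ∈ FOLLOW(S)
round 1:
  A→B S b: FOLLOW(B) ⊇ FIRST(S) = {b}; new: +{b}
  A→B S b: FOLLOW(S) ⊇ FIRST(b) = {b}; new: +{b}
  S→b A: FOLLOW(A) ⊇ FOLLOW(S) ⊇ {$,b}; new: +{$,b}
  S→b B: FOLLOW(B) ⊇ FOLLOW(S) ⊇ {$,b}; new: +{$}
  FOLLOW[S]={$,b}  FOLLOW[A]={$,b}  FOLLOW[B]={$,b}
round 2: done
  FOLLOW[S]={$,b}  FOLLOW[A]={$,b}  FOLLOW[B]={$,b}

FOLLOW(S) = ["$", "b"]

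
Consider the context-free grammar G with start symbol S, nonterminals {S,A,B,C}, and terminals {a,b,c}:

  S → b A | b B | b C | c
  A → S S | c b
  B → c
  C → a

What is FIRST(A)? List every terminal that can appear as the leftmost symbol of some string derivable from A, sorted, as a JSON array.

FIRST sets, iterate to fixpoint:
[1]
  A via A→c b: +{c}
  B via B→c: +{c}
  C via C→a: +{a}
  S via S→b A: +{b}
  S via S→c: +{c}
  FIRST[S]={b,c}  FIRST[A]={c}  FIRST[B]={c}  FIRST[C]={a}
[2]
  A via A→S S: +{b}
  FIRST[S]={b,c}  FIRST[A]={b,c}  FIRST[B]={c}  FIRST[C]={a}
[3] done
  FIRST[S]={b,c}  FIRST[A]={b,c}  FIRST[B]={c}  FIRST[C]={a}

FIRST(A) = ["b", "c"]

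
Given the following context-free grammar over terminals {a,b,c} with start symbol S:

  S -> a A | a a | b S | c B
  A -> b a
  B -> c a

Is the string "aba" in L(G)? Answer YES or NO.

Convert to CNF:
  S -> T0 S | T1 A | T1 T1 | T2 B
  A -> T0 T1
  B -> T2 T1
  T0 -> b
  T1 -> a
  T2 -> c

CYK table (by increasing span):
  [0..0]={T1}  "a"  orig:{}
  [1..1]={T0}  "b"  orig:{}
  [2..2]={T1}  "a"  orig:{}
  [0..1]=∅  "ab"
  [1..2]={A}  "ba"
  [0..2]={S}  "aba"

S ∈ T[0,2] ⇒ YES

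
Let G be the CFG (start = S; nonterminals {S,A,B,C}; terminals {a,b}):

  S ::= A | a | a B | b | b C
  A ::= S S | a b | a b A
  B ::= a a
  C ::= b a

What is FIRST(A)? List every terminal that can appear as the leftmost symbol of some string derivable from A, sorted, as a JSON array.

Compute FIRST by fixpoint:
iter 1:
  A via A→a b: +{a}
  B via B→a a: +{a}
  C via C→b a: +{b}
  S via S→A: +{a}
  S via S→b: +{b}
  FIRST(S)={a,b}  FIRST(A)={a}  FIRST(B)={a}  FIRST(C)={b}
iter 2:
  A via A→S S: +{b}
  FIRST(S)={a,b}  FIRST(A)={a,b}  FIRST(B)={a}  FIRST(C)={b}
iter 3: done
  FIRST(S)={a,b}  FIRST(A)={a,b}  FIRST(B)={a}  FIRST(C)={b}

FIRST(A) = ["a", "b"]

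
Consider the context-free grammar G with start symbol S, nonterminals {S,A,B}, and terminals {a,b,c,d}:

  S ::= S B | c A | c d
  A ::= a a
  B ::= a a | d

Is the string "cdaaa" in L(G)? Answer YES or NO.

CNF form of G:
  S -> S B | T1 A | T1 T2
  A -> T0 T0
  B -> T0 T0 | d
  T0 -> a
  T1 -> c
  T2 -> d

Fill CYK table bottom-up:
  T[0,0] 'c' = {T1}  orig:{}
  T[1,1] 'd' = {B,T2}  orig:{B}
  T[2,2] 'a' = {T0}  orig:{}
  T[3,3] 'a' = {T0}  orig:{}
  T[4,4] 'a' = {T0}  orig:{}
  T[0,1] 'cd' = {S}
  T[1,2] 'da' = ∅
  T[2,3] 'aa' = {A,B}
  T[3,4] 'aa' = {A,B}
  T[0,2] 'cda' = ∅
  T[1,3] 'daa' = ∅
  T[2,4] 'aaa' = ∅
  T[0,3] 'cdaa' = {S}
  T[1,4] 'daaa' = ∅
  T[0,4] 'cdaaa' = ∅

S ∉ T[0,4] ⇒ NO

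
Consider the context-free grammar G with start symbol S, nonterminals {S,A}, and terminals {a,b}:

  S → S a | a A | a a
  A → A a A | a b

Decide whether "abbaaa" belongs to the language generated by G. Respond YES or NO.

Convert to CNF:
  S -> S T0 | T0 A | T0 T0
  A -> A X2 | T0 T1
  T0 -> a
  T1 -> b
  X2 -> T0 A

Fill CYK table bottom-up:
  [0..0]={T0}  "a"  orig:{}
  [1..1]={T1}  "b"  orig:{}
  [2..2]={T1}  "b"  orig:{}
  [3..3]={T0}  "a"  orig:{}
  [4..4]={T0}  "a"  orig:{}
  [5..5]={T0}  "a"  orig:{}
  [0..1]={A}  "ab"
  [1..2]=∅  "bb"
  [2..3]=∅  "ba"
  [3..4]={S}  "aa"
  [4..5]={S}  "aa"
  [0..2]=∅  "abb"
  [1..3]=∅  "bba"
  [2..4]=∅  "baa"
  [3..5]={S}  "aaa"
  [0..3]=∅  "abba"
  [1..4]=∅  "bbaa"
  [2..5]=∅  "baaa"
  [0..4]=∅  "abbaa"
  [1..5]=∅  "bbaaa"
  [0..5]=∅  "abbaaa"

S ∉ T[0,5] ⇒ NO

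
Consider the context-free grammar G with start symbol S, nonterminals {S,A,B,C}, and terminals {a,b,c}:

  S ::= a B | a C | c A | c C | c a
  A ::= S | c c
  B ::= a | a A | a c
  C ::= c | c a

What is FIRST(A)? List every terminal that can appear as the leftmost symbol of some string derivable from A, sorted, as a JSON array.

FIRST sets, iterate to fixpoint:
pass 1:
  A via A→c c: +{c}
  B via B→a: +{a}
  C via C→c: +{c}
  S via S→a B: +{a}
  S via S→c A: +{c}
  FIRST(S)={a,c}  FIRST(A)={c}  FIRST(B)={a}  FIRST(C)={c}
pass 2:
  A via A→S: +{a}
  FIRST(S)={a,c}  FIRST(A)={a,c}  FIRST(B)={a}  FIRST(C)={c}
pass 3: (no change)
  FIRST(S)={a,c}  FIRST(A)={a,c}  FIRST(B)={a}  FIRST(C)={c}

FIRST(A) = ["a", "c"]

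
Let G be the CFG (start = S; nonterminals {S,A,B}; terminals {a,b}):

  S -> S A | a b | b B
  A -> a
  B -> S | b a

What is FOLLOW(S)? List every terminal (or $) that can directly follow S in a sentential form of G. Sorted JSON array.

FIRST iteration:
pass 1:
  A via A→a: +{a}
  B via B→b a: +{b}
  S via S→a b: +{a}
  S via S→b B: +{b}
  FIRST(S)={a,b}  FIRST(A)={a}  FIRST(B)={b}
pass 2:
  B via B→S: +{a}
  FIRST(S)={a,b}  FIRST(A)={a}  FIRST(B)={a,b}
pass 3: — fixpoint
  FIRST(S)={a,b}  FIRST(A)={a}  FIRST(B)={a,b}

FOLLOW iteration:
seed FOLLOW(S) with $
round 1:
  S→S A: FOLLOW(S) ⊇ FIRST(A) = {a}; new: +{a}
  S→S A: FOLLOW(A) ⊇ FOLLOW(S) ⊇ {$,a}; new: +{$,a}
  S→b B: FOLLOW(B) ⊇ FOLLOW(S) ⊇ {$,a}; new: +{$,a}
  FOLLOW(S)={$,a}  FOLLOW(A)={$,a}  FOLLOW(B)={$,a}
round 2: (stable)
  FOLLOW(S)={$,a}  FOLLOW(A)={$,a}  FOLLOW(B)={$,a}

FOLLOW(S) = ["$", "a"]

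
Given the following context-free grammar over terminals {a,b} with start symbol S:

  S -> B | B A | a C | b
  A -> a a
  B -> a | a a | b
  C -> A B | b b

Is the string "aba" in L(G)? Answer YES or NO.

CNF form of G:
  S -> B A | T0 C | T0 T0 | a | b
  A -> T0 T0
  B -> T0 T0 | a | b
  C -> A B | T1 T1
  T0 -> a
  T1 -> b

Fill CYK table bottom-up:
  T[0,0] 'a' = {B,S,T0}  orig:{B,S}
  T[1,1] 'b' = {B,S,T1}  orig:{B,S}
  T[2,2] 'a' = {B,S,T0}  orig:{B,S}
  T[0,1] 'ab' = ∅
  T[1,2] 'ba' = ∅
  T[0,2] 'aba' = ∅

S ∉ T[0,2] ⇒ NO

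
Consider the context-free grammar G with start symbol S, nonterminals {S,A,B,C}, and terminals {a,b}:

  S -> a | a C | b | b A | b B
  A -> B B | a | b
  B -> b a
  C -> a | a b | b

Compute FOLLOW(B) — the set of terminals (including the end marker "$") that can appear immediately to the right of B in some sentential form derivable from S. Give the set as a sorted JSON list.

FIRST iteration:
iter 1:
  A via A→a: +{a}
  A via A→b: +{b}
  B via B→b a: +{b}
  C via C→a: +{a}
  C via C→b: +{b}
  S via S→a: +{a}
  S via S→b: +{b}
  FIRST[S]={a,b}  FIRST[A]={a,b}  FIRST[B]={b}  FIRST[C]={a,b}
iter 2: (stable)
  FIRST[S]={a,b}  FIRST[A]={a,b}  FIRST[B]={b}  FIRST[C]={a,b}

FOLLOW sets:
seed FOLLOW(S) with $
[1]
  A→B B: FOLLOW(B) ⊇ FIRST(B) = {b}; new: +{b}
  S→a C: FOLLOW(C) ⊇ FOLLOW(S) ⊇ {$}; new: +{$}
  S→b A: FOLLOW(A) ⊇ FOLLOW(S) ⊇ {$}; new: +{$}
  S→b B: FOLLOW(B) ⊇ FOLLOW(S) ⊇ {$}; new: +{$}
  FOLLOW[S]={$}  FOLLOW[A]={$}  FOLLOW[B]={$,b}  FOLLOW[C]={$}
[2] — fixpoint
  FOLLOW[S]={$}  FOLLOW[A]={$}  FOLLOW[B]={$,b}  FOLLOW[C]={$}

FOLLOW(B) = ["$", "b"]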